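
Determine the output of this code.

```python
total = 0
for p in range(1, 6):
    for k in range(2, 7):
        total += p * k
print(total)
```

300

p=1,k=2: total = 0+2 = 2
p=1,k=3: total = 2+3 = 5
p=1,k=4: total = 5+4 = 9
p=1,k=5: total = 9+5 = 14
p=1,k=6: total = 14+6 = 20
p=2,k=2: total = 20+4 = 24
p=2,k=3: total = 24+6 = 30
p=2,k=4: total = 30+8 = 38
p=2,k=5: total = 38+10 = 48
p=2,k=6: total = 48+12 = 60
p=3,k=2: total = 60+6 = 66
p=3,k=3: total = 66+9 = 75
p=3,k=4: total = 75+12 = 87
p=3,k=5: total = 87+15 = 102
p=3,k=6: total = 102+18 = 120
p=4,k=2: total = 120+8 = 128
p=4,k=3: total = 128+12 = 140
p=4,k=4: total = 140+16 = 156
p=4,k=5: total = 156+20 = 176
p=4,k=6: total = 176+24 = 200
p=5,k=2: total = 200+10 = 210
p=5,k=3: total = 210+15 = 225
p=5,k=4: total = 225+20 = 245
p=5,k=5: total = 245+25 = 270
p=5,k=6: total = 270+30 = 300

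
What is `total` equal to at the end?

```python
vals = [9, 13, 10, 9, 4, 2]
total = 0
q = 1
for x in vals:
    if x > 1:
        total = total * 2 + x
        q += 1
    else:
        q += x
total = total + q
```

629

x=9: >1, total = 0*2+9 = 9; q=2
x=13: >1, total = 9*2+13 = 31; q=3
x=10: >1, total = 31*2+10 = 72; q=4
x=9: >1, total = 72*2+9 = 153; q=5
x=4: >1, total = 153*2+4 = 310; q=6
x=2: >1, total = 310*2+2 = 622; q=7
total+q = 622+7 = 629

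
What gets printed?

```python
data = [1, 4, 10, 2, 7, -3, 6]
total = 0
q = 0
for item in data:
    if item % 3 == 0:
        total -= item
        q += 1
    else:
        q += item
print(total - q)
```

item=1: not %3==0; q=1
item=4: not %3==0; q=5
item=10: not %3==0; q=15
item=2: not %3==0; q=17
item=7: not %3==0; q=24
item=-3: %3==0, total = 0-(-3) = 3; q=25
item=6: %3==0, total = 3-6 = -3; q=26
total-q = (-3)-26 = -29

-29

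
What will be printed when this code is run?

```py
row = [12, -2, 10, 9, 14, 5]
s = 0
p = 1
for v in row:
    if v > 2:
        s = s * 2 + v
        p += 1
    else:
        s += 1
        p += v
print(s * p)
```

v=12: >2, s = 0*2+12 = 12; p=2
v=-2: not >2, s = 12+1 = 13; p=0
v=10: >2, s = 13*2+10 = 36; p=1
v=9: >2, s = 36*2+9 = 81; p=2
v=14: >2, s = 81*2+14 = 176; p=3
v=5: >2, s = 176*2+5 = 357; p=4
s*p = 357*4 = 1428

1428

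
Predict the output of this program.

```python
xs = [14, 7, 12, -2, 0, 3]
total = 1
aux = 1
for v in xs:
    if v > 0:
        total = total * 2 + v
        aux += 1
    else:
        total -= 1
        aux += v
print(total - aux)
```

v=14: >0, total = 1*2+14 = 16; aux=2
v=7: >0, total = 16*2+7 = 39; aux=3
v=12: >0, total = 39*2+12 = 90; aux=4
v=-2: not >0, total = 90-1 = 89; aux=2
v=0: not >0, total = 89-1 = 88; aux=2
v=3: >0, total = 88*2+3 = 179; aux=3
total-aux = 179-3 = 176

176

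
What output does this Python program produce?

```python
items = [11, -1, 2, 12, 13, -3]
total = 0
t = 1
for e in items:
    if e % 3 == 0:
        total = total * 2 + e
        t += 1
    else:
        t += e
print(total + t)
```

e=11: not %3==0; t=12
e=-1: not %3==0; t=11
e=2: not %3==0; t=13
e=12: %3==0, total = 0*2+12 = 12; t=14
e=13: not %3==0; t=27
e=-3: %3==0, total = 12*2+(-3) = 21; t=28
total+t = 21+28 = 49

49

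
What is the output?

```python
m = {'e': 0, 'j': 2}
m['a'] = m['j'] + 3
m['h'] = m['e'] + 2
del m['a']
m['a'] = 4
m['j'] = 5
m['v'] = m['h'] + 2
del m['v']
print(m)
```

m['a'] = m['j']+3 = 5 → {'e': 0, 'j': 2, 'a': 5}
m['h'] = m['e']+2 = 2 → {'e': 0, 'j': 2, 'a': 5, 'h': 2}
del 'a' → {'e': 0, 'j': 2, 'h': 2}
m['a'] = 4 → {'e': 0, 'j': 2, 'h': 2, 'a': 4}
m['j'] = 5 → {'e': 0, 'j': 5, 'h': 2, 'a': 4}
m['v'] = m['h']+2 = 4 → {'e': 0, 'j': 5, 'h': 2, 'a': 4, 'v': 4}
del 'v' → {'e': 0, 'j': 5, 'h': 2, 'a': 4}

{'e': 0, 'j': 5, 'h': 2, 'a': 4}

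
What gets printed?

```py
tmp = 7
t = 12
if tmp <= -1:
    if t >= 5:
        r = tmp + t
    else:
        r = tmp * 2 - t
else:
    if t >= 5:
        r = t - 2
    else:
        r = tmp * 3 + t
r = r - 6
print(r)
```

4

tmp=7, t=12
tmp <= -1 is False; t >= 5 is True
→ r = t - 2 = 10
r = 10-6 = 4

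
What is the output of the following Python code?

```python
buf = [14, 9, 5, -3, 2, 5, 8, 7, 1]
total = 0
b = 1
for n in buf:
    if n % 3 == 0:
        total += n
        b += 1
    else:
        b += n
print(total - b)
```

n=14: not %3==0; b=15
n=9: %3==0, total = 0+9 = 9; b=16
n=5: not %3==0; b=21
n=-3: %3==0, total = 9+(-3) = 6; b=22
n=2: not %3==0; b=24
n=5: not %3==0; b=29
n=8: not %3==0; b=37
n=7: not %3==0; b=44
n=1: not %3==0; b=45
total-b = 6-45 = -39

-39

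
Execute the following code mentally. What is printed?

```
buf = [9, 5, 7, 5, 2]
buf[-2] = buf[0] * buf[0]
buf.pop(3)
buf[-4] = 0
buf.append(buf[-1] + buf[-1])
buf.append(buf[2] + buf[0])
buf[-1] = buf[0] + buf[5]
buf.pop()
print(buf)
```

buf[-2] = buf[0]*buf[0] = 9*9 = 81 → [9, 5, 7, 81, 2]
pop(3) removes 81 → [9, 5, 7, 2]
buf[-4] = 0 → [0, 5, 7, 2]
append buf[-1]+buf[-1] = 2+2 = 4 → [0, 5, 7, 2, 4]
append buf[2]+buf[0] = 7+0 = 7 → [0, 5, 7, 2, 4, 7]
buf[-1] = buf[0]+buf[5] = 0+7 = 7 → [0, 5, 7, 2, 4, 7]
pop() removes 7 → [0, 5, 7, 2, 4]

[0, 5, 7, 2, 4]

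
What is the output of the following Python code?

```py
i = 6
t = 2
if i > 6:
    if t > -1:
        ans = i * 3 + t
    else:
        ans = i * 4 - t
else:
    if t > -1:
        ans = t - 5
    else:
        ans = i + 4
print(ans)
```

-3

i=6, t=2
i > 6 is False; t > -1 is True
→ ans = t - 5 = -3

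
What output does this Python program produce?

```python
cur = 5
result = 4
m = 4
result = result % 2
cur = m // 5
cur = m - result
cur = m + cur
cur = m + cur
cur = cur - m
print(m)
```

result = 4%2 = 0
cur = 4//5 = 0
cur = 4-0 = 4
cur = 4+4 = 8
cur = 4+8 = 12
cur = 12-4 = 8

4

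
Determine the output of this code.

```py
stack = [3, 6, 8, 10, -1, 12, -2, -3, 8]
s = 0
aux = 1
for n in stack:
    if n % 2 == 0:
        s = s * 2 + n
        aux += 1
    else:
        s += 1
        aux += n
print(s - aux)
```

520

n=3: not even, s = 0+1 = 1; aux=4
n=6: even, s = 1*2+6 = 8; aux=5
n=8: even, s = 8*2+8 = 24; aux=6
n=10: even, s = 24*2+10 = 58; aux=7
n=-1: not even, s = 58+1 = 59; aux=6
n=12: even, s = 59*2+12 = 130; aux=7
n=-2: even, s = 130*2+(-2) = 258; aux=8
n=-3: not even, s = 258+1 = 259; aux=5
n=8: even, s = 259*2+8 = 526; aux=6
s-aux = 526-6 = 520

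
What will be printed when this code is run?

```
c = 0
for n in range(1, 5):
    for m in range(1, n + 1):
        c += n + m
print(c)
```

50

n=1,m=1: c = 0+2 = 2
n=2,m=1: c = 2+3 = 5
n=2,m=2: c = 5+4 = 9
n=3,m=1: c = 9+4 = 13
n=3,m=2: c = 13+5 = 18
n=3,m=3: c = 18+6 = 24
n=4,m=1: c = 24+5 = 29
n=4,m=2: c = 29+6 = 35
n=4,m=3: c = 35+7 = 42
n=4,m=4: c = 42+8 = 50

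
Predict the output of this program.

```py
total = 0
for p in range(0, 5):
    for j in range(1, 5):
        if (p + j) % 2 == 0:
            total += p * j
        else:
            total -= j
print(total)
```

28

p=0,j=1: odd sum, total = 0-1 = -1
p=0,j=2: even sum, total = (-1)+0 = -1
p=0,j=3: odd sum, total = (-1)-3 = -4
p=0,j=4: even sum, total = (-4)+0 = -4
p=1,j=1: even sum, total = (-4)+1 = -3
p=1,j=2: odd sum, total = (-3)-2 = -5
p=1,j=3: even sum, total = (-5)+3 = -2
p=1,j=4: odd sum, total = (-2)-4 = -6
p=2,j=1: odd sum, total = (-6)-1 = -7
p=2,j=2: even sum, total = (-7)+4 = -3
p=2,j=3: odd sum, total = (-3)-3 = -6
p=2,j=4: even sum, total = (-6)+8 = 2
p=3,j=1: even sum, total = 2+3 = 5
p=3,j=2: odd sum, total = 5-2 = 3
p=3,j=3: even sum, total = 3+9 = 12
p=3,j=4: odd sum, total = 12-4 = 8
p=4,j=1: odd sum, total = 8-1 = 7
p=4,j=2: even sum, total = 7+8 = 15
p=4,j=3: odd sum, total = 15-3 = 12
p=4,j=4: even sum, total = 12+16 = 28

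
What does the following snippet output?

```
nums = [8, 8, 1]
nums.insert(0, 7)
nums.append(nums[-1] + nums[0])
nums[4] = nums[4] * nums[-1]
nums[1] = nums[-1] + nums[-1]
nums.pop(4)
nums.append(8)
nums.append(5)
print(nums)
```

insert 7 at 0 → [7, 8, 8, 1]
append nums[-1]+nums[0] = 1+7 = 8 → [7, 8, 8, 1, 8]
nums[4] = nums[4]*nums[-1] = 8*8 = 64 → [7, 8, 8, 1, 64]
nums[1] = nums[-1]+nums[-1] = 64+64 = 128 → [7, 128, 8, 1, 64]
pop(4) removes 64 → [7, 128, 8, 1]
append 8 → [7, 128, 8, 1, 8]
append 5 → [7, 128, 8, 1, 8, 5]

[7, 128, 8, 1, 8, 5]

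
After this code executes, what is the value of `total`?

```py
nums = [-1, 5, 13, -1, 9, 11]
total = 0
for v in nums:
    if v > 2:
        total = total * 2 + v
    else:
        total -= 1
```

101

v=-1: not >2, total = 0-1 = -1
v=5: >2, total = (-1)*2+5 = 3
v=13: >2, total = 3*2+13 = 19
v=-1: not >2, total = 19-1 = 18
v=9: >2, total = 18*2+9 = 45
v=11: >2, total = 45*2+11 = 101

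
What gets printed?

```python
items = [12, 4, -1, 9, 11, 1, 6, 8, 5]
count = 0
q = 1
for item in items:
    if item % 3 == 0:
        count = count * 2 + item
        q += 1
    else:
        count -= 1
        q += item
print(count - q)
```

26

item=12: %3==0, count = 0*2+12 = 12; q=2
item=4: not %3==0, count = 12-1 = 11; q=6
item=-1: not %3==0, count = 11-1 = 10; q=5
item=9: %3==0, count = 10*2+9 = 29; q=6
item=11: not %3==0, count = 29-1 = 28; q=17
item=1: not %3==0, count = 28-1 = 27; q=18
item=6: %3==0, count = 27*2+6 = 60; q=19
item=8: not %3==0, count = 60-1 = 59; q=27
item=5: not %3==0, count = 59-1 = 58; q=32
count-q = 58-32 = 26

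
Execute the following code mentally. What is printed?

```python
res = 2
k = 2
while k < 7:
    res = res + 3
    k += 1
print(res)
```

17

k=2: res = 2+3 = 5
k=3: res = 5+3 = 8
k=4: res = 8+3 = 11
k=5: res = 11+3 = 14
k=6: res = 14+3 = 17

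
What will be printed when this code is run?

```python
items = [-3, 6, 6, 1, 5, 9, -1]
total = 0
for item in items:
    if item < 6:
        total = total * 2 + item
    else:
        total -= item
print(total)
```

item=-3: <6, total = 0*2+(-3) = -3
item=6: not <6, total = (-3)-6 = -9
item=6: not <6, total = (-9)-6 = -15
item=1: <6, total = (-15)*2+1 = -29
item=5: <6, total = (-29)*2+5 = -53
item=9: not <6, total = (-53)-9 = -62
item=-1: <6, total = (-62)*2+(-1) = -125

-125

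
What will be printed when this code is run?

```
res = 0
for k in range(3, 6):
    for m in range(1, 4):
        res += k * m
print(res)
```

k=3,m=1: res = 0+3 = 3
k=3,m=2: res = 3+6 = 9
k=3,m=3: res = 9+9 = 18
k=4,m=1: res = 18+4 = 22
k=4,m=2: res = 22+8 = 30
k=4,m=3: res = 30+12 = 42
k=5,m=1: res = 42+5 = 47
k=5,m=2: res = 47+10 = 57
k=5,m=3: res = 57+15 = 72

72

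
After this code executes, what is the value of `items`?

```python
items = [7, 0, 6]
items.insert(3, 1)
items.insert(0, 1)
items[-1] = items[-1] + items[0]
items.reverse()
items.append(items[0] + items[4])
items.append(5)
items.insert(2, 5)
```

[2, 6, 5, 0, 7, 1, 3, 5]

insert 1 at 3 → [7, 0, 6, 1]
insert 1 at 0 → [1, 7, 0, 6, 1]
items[-1] = items[-1]+items[0] = 1+1 = 2 → [1, 7, 0, 6, 2]
reverse → [2, 6, 0, 7, 1]
append items[0]+items[4] = 2+1 = 3 → [2, 6, 0, 7, 1, 3]
append 5 → [2, 6, 0, 7, 1, 3, 5]
insert 5 at 2 → [2, 6, 5, 0, 7, 1, 3, 5]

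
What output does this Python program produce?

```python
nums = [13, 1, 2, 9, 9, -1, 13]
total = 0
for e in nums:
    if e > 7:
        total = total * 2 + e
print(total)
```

171

e=13: >7, total = 0*2+13 = 13
e=1: not >7
e=2: not >7
e=9: >7, total = 13*2+9 = 35
e=9: >7, total = 35*2+9 = 79
e=-1: not >7
e=13: >7, total = 79*2+13 = 171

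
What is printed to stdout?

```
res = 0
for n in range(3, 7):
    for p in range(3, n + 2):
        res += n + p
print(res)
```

130

n=3,p=3: res = 0+6 = 6
n=3,p=4: res = 6+7 = 13
n=4,p=3: res = 13+7 = 20
n=4,p=4: res = 20+8 = 28
n=4,p=5: res = 28+9 = 37
n=5,p=3: res = 37+8 = 45
n=5,p=4: res = 45+9 = 54
n=5,p=5: res = 54+10 = 64
n=5,p=6: res = 64+11 = 75
n=6,p=3: res = 75+9 = 84
n=6,p=4: res = 84+10 = 94
n=6,p=5: res = 94+11 = 105
n=6,p=6: res = 105+12 = 117
n=6,p=7: res = 117+13 = 130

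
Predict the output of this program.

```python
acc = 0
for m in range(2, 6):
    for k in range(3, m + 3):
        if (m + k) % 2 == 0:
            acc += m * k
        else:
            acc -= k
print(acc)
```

m=2,k=3: odd sum, acc = 0-3 = -3
m=2,k=4: even sum, acc = (-3)+8 = 5
m=3,k=3: even sum, acc = 5+9 = 14
m=3,k=4: odd sum, acc = 14-4 = 10
m=3,k=5: even sum, acc = 10+15 = 25
m=4,k=3: odd sum, acc = 25-3 = 22
m=4,k=4: even sum, acc = 22+16 = 38
m=4,k=5: odd sum, acc = 38-5 = 33
m=4,k=6: even sum, acc = 33+24 = 57
m=5,k=3: even sum, acc = 57+15 = 72
m=5,k=4: odd sum, acc = 72-4 = 68
m=5,k=5: even sum, acc = 68+25 = 93
m=5,k=6: odd sum, acc = 93-6 = 87
m=5,k=7: even sum, acc = 87+35 = 122

122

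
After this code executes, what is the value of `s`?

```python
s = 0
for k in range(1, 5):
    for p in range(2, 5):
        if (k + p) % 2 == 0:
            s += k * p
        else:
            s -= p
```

k=1,p=2: odd sum, s = 0-2 = -2
k=1,p=3: even sum, s = (-2)+3 = 1
k=1,p=4: odd sum, s = 1-4 = -3
k=2,p=2: even sum, s = (-3)+4 = 1
k=2,p=3: odd sum, s = 1-3 = -2
k=2,p=4: even sum, s = (-2)+8 = 6
k=3,p=2: odd sum, s = 6-2 = 4
k=3,p=3: even sum, s = 4+9 = 13
k=3,p=4: odd sum, s = 13-4 = 9
k=4,p=2: even sum, s = 9+8 = 17
k=4,p=3: odd sum, s = 17-3 = 14
k=4,p=4: even sum, s = 14+16 = 30

30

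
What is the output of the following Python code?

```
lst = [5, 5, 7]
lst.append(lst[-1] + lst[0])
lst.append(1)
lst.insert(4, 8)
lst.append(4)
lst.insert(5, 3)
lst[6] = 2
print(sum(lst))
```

append lst[-1]+lst[0] = 7+5 = 12 → [5, 5, 7, 12]
append 1 → [5, 5, 7, 12, 1]
insert 8 at 4 → [5, 5, 7, 12, 8, 1]
append 4 → [5, 5, 7, 12, 8, 1, 4]
insert 3 at 5 → [5, 5, 7, 12, 8, 3, 1, 4]
lst[6] = 2 → [5, 5, 7, 12, 8, 3, 2, 4]
sum = 46

46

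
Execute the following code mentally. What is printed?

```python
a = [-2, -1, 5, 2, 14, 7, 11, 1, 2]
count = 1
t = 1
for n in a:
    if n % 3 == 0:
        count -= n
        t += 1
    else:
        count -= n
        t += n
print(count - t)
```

n=-2: not %3==0, count = 1-(-2) = 3; t=-1
n=-1: not %3==0, count = 3-(-1) = 4; t=-2
n=5: not %3==0, count = 4-5 = -1; t=3
n=2: not %3==0, count = (-1)-2 = -3; t=5
n=14: not %3==0, count = (-3)-14 = -17; t=19
n=7: not %3==0, count = (-17)-7 = -24; t=26
n=11: not %3==0, count = (-24)-11 = -35; t=37
n=1: not %3==0, count = (-35)-1 = -36; t=38
n=2: not %3==0, count = (-36)-2 = -38; t=40
count-t = (-38)-40 = -78

-78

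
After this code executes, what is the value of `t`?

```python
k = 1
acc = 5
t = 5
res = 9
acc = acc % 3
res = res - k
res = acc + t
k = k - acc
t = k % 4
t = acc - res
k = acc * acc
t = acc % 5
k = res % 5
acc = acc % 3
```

2

acc = 5%3 = 2
res = 9-1 = 8
res = 2+5 = 7
k = 1-2 = -1
t = (-1)%4 = 3
t = 2-7 = -5
k = 2*2 = 4
t = 2%5 = 2
k = 7%5 = 2
acc = 2%3 = 2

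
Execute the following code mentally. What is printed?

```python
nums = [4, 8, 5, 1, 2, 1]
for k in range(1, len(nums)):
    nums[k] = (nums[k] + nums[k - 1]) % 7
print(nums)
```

k=1: nums[1] = (8+4)%7 = 5 → [4, 5, 5, 1, 2, 1]
k=2: nums[2] = (5+5)%7 = 3 → [4, 5, 3, 1, 2, 1]
k=3: nums[3] = (1+3)%7 = 4 → [4, 5, 3, 4, 2, 1]
k=4: nums[4] = (2+4)%7 = 6 → [4, 5, 3, 4, 6, 1]
k=5: nums[5] = (1+6)%7 = 0 → [4, 5, 3, 4, 6, 0]

[4, 5, 3, 4, 6, 0]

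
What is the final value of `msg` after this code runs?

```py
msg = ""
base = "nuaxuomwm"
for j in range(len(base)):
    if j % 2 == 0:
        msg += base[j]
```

j=0: add 'n' → 'n'
j=1: skip
j=2: add 'a' → 'na'
j=3: skip
j=4: add 'u' → 'nau'
j=5: skip
j=6: add 'm' → 'naum'
j=7: skip
j=8: add 'm' → 'naumm'

'naumm'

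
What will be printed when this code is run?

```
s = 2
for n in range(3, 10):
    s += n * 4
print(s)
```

n=3: s = 2+3*4 = 14
n=4: s = 14+4*4 = 30
n=5: s = 30+5*4 = 50
n=6: s = 50+6*4 = 74
n=7: s = 74+7*4 = 102
n=8: s = 102+8*4 = 134
n=9: s = 134+9*4 = 170

170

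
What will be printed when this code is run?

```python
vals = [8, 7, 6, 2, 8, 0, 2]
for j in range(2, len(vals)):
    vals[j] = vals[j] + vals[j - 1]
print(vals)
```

j=2: vals[2] = 6+7 = 13 → [8, 7, 13, 2, 8, 0, 2]
j=3: vals[3] = 2+13 = 15 → [8, 7, 13, 15, 8, 0, 2]
j=4: vals[4] = 8+15 = 23 → [8, 7, 13, 15, 23, 0, 2]
j=5: vals[5] = 0+23 = 23 → [8, 7, 13, 15, 23, 23, 2]
j=6: vals[6] = 2+23 = 25 → [8, 7, 13, 15, 23, 23, 25]

[8, 7, 13, 15, 23, 23, 25]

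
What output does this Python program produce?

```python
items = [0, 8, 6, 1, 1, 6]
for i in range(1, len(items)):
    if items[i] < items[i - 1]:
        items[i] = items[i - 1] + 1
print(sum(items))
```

i=1: 8>=0, unchanged → [0, 8, 6, 1, 1, 6]
i=2: 6<8, items[2] = 8+1 = 9 → [0, 8, 9, 1, 1, 6]
i=3: 1<9, items[3] = 9+1 = 10 → [0, 8, 9, 10, 1, 6]
i=4: 1<10, items[4] = 10+1 = 11 → [0, 8, 9, 10, 11, 6]
i=5: 6<11, items[5] = 11+1 = 12 → [0, 8, 9, 10, 11, 12]
sum = 50

50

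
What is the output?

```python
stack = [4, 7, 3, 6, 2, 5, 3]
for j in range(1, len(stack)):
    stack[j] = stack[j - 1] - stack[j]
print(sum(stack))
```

-72

j=1: stack[1] = 4-7 = -3 → [4, -3, 3, 6, 2, 5, 3]
j=2: stack[2] = (-3)-3 = -6 → [4, -3, -6, 6, 2, 5, 3]
j=3: stack[3] = (-6)-6 = -12 → [4, -3, -6, -12, 2, 5, 3]
j=4: stack[4] = (-12)-2 = -14 → [4, -3, -6, -12, -14, 5, 3]
j=5: stack[5] = (-14)-5 = -19 → [4, -3, -6, -12, -14, -19, 3]
j=6: stack[6] = (-19)-3 = -22 → [4, -3, -6, -12, -14, -19, -22]
sum = -72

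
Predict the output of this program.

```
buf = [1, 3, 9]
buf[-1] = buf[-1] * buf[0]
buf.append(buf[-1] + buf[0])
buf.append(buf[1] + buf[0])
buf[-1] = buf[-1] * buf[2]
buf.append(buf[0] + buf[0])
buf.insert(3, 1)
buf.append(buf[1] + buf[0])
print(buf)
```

buf[-1] = buf[-1]*buf[0] = 9*1 = 9 → [1, 3, 9]
append buf[-1]+buf[0] = 9+1 = 10 → [1, 3, 9, 10]
append buf[1]+buf[0] = 3+1 = 4 → [1, 3, 9, 10, 4]
buf[-1] = buf[-1]*buf[2] = 4*9 = 36 → [1, 3, 9, 10, 36]
append buf[0]+buf[0] = 1+1 = 2 → [1, 3, 9, 10, 36, 2]
insert 1 at 3 → [1, 3, 9, 1, 10, 36, 2]
append buf[1]+buf[0] = 3+1 = 4 → [1, 3, 9, 1, 10, 36, 2, 4]

[1, 3, 9, 1, 10, 36, 2, 4]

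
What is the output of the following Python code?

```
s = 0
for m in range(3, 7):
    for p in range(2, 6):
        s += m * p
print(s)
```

m=3,p=2: s = 0+6 = 6
m=3,p=3: s = 6+9 = 15
m=3,p=4: s = 15+12 = 27
m=3,p=5: s = 27+15 = 42
m=4,p=2: s = 42+8 = 50
m=4,p=3: s = 50+12 = 62
m=4,p=4: s = 62+16 = 78
m=4,p=5: s = 78+20 = 98
m=5,p=2: s = 98+10 = 108
m=5,p=3: s = 108+15 = 123
m=5,p=4: s = 123+20 = 143
m=5,p=5: s = 143+25 = 168
m=6,p=2: s = 168+12 = 180
m=6,p=3: s = 180+18 = 198
m=6,p=4: s = 198+24 = 222
m=6,p=5: s = 222+30 = 252

252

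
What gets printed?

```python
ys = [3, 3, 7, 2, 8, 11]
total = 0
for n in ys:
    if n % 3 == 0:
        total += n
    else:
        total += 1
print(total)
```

n=3: %3==0, total = 0+3 = 3
n=3: %3==0, total = 3+3 = 6
n=7: not %3==0, total = 6+1 = 7
n=2: not %3==0, total = 7+1 = 8
n=8: not %3==0, total = 8+1 = 9
n=11: not %3==0, total = 9+1 = 10

10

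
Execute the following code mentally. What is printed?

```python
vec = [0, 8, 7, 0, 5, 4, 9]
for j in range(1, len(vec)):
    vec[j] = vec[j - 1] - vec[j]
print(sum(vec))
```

-115

j=1: vec[1] = 0-8 = -8 → [0, -8, 7, 0, 5, 4, 9]
j=2: vec[2] = (-8)-7 = -15 → [0, -8, -15, 0, 5, 4, 9]
j=3: vec[3] = (-15)-0 = -15 → [0, -8, -15, -15, 5, 4, 9]
j=4: vec[4] = (-15)-5 = -20 → [0, -8, -15, -15, -20, 4, 9]
j=5: vec[5] = (-20)-4 = -24 → [0, -8, -15, -15, -20, -24, 9]
j=6: vec[6] = (-24)-9 = -33 → [0, -8, -15, -15, -20, -24, -33]
sum = -115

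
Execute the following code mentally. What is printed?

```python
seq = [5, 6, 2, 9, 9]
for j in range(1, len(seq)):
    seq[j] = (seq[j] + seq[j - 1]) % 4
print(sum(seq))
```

14

j=1: seq[1] = (6+5)%4 = 3 → [5, 3, 2, 9, 9]
j=2: seq[2] = (2+3)%4 = 1 → [5, 3, 1, 9, 9]
j=3: seq[3] = (9+1)%4 = 2 → [5, 3, 1, 2, 9]
j=4: seq[4] = (9+2)%4 = 3 → [5, 3, 1, 2, 3]
sum = 14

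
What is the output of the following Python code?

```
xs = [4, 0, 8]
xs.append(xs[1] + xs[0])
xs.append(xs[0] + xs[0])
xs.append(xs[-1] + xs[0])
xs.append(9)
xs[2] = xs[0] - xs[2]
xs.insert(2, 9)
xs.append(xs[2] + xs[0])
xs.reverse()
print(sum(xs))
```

55

append xs[1]+xs[0] = 0+4 = 4 → [4, 0, 8, 4]
append xs[0]+xs[0] = 4+4 = 8 → [4, 0, 8, 4, 8]
append xs[-1]+xs[0] = 8+4 = 12 → [4, 0, 8, 4, 8, 12]
append 9 → [4, 0, 8, 4, 8, 12, 9]
xs[2] = xs[0]-xs[2] = 4-8 = -4 → [4, 0, -4, 4, 8, 12, 9]
insert 9 at 2 → [4, 0, 9, -4, 4, 8, 12, 9]
append xs[2]+xs[0] = 9+4 = 13 → [4, 0, 9, -4, 4, 8, 12, 9, 13]
reverse → [13, 9, 12, 8, 4, -4, 9, 0, 4]
sum = 55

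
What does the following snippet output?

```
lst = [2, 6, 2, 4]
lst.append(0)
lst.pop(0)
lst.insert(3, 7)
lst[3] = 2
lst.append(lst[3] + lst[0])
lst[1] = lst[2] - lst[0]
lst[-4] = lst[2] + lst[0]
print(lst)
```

[6, -2, 10, 2, 0, 8]

append 0 → [2, 6, 2, 4, 0]
pop(0) removes 2 → [6, 2, 4, 0]
insert 7 at 3 → [6, 2, 4, 7, 0]
lst[3] = 2 → [6, 2, 4, 2, 0]
append lst[3]+lst[0] = 2+6 = 8 → [6, 2, 4, 2, 0, 8]
lst[1] = lst[2]-lst[0] = 4-6 = -2 → [6, -2, 4, 2, 0, 8]
lst[-4] = lst[2]+lst[0] = 4+6 = 10 → [6, -2, 10, 2, 0, 8]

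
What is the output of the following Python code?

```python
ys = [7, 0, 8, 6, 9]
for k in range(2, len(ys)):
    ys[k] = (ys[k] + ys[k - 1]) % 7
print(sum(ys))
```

k=2: ys[2] = (8+0)%7 = 1 → [7, 0, 1, 6, 9]
k=3: ys[3] = (6+1)%7 = 0 → [7, 0, 1, 0, 9]
k=4: ys[4] = (9+0)%7 = 2 → [7, 0, 1, 0, 2]
sum = 10

10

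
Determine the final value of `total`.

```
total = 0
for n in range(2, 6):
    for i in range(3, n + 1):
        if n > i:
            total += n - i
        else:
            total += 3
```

n=3,i=3: not 3>3, total = 0+3 = 3
n=4,i=3: 4>3, total = 3+1 = 4
n=4,i=4: not 4>4, total = 4+3 = 7
n=5,i=3: 5>3, total = 7+2 = 9
n=5,i=4: 5>4, total = 9+1 = 10
n=5,i=5: not 5>5, total = 10+3 = 13

13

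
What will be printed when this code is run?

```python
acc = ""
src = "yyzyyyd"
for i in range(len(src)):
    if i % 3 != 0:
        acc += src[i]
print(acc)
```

yzyy

i=0: skip
i=1: add 'y' → 'y'
i=2: add 'z' → 'yz'
i=3: skip
i=4: add 'y' → 'yzy'
i=5: add 'y' → 'yzyy'
i=6: skip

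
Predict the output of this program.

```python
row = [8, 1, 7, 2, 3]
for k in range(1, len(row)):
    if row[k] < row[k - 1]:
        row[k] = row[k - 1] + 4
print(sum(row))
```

80

k=1: 1<8, row[1] = 8+4 = 12 → [8, 12, 7, 2, 3]
k=2: 7<12, row[2] = 12+4 = 16 → [8, 12, 16, 2, 3]
k=3: 2<16, row[3] = 16+4 = 20 → [8, 12, 16, 20, 3]
k=4: 3<20, row[4] = 20+4 = 24 → [8, 12, 16, 20, 24]
sum = 80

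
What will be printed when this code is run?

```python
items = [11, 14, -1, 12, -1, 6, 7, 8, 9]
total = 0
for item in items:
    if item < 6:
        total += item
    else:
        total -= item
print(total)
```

item=11: not <6, total = 0-11 = -11
item=14: not <6, total = (-11)-14 = -25
item=-1: <6, total = (-25)+(-1) = -26
item=12: not <6, total = (-26)-12 = -38
item=-1: <6, total = (-38)+(-1) = -39
item=6: not <6, total = (-39)-6 = -45
item=7: not <6, total = (-45)-7 = -52
item=8: not <6, total = (-52)-8 = -60
item=9: not <6, total = (-60)-9 = -69

-69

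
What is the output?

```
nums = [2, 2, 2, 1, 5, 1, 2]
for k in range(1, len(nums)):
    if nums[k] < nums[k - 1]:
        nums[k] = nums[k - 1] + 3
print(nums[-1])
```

11

k=1: 2>=2, unchanged → [2, 2, 2, 1, 5, 1, 2]
k=2: 2>=2, unchanged → [2, 2, 2, 1, 5, 1, 2]
k=3: 1<2, nums[3] = 2+3 = 5 → [2, 2, 2, 5, 5, 1, 2]
k=4: 5>=5, unchanged → [2, 2, 2, 5, 5, 1, 2]
k=5: 1<5, nums[5] = 5+3 = 8 → [2, 2, 2, 5, 5, 8, 2]
k=6: 2<8, nums[6] = 8+3 = 11 → [2, 2, 2, 5, 5, 8, 11]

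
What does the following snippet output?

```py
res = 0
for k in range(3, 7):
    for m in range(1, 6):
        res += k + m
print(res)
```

150

k=3,m=1: res = 0+4 = 4
k=3,m=2: res = 4+5 = 9
k=3,m=3: res = 9+6 = 15
k=3,m=4: res = 15+7 = 22
k=3,m=5: res = 22+8 = 30
k=4,m=1: res = 30+5 = 35
k=4,m=2: res = 35+6 = 41
k=4,m=3: res = 41+7 = 48
k=4,m=4: res = 48+8 = 56
k=4,m=5: res = 56+9 = 65
k=5,m=1: res = 65+6 = 71
k=5,m=2: res = 71+7 = 78
k=5,m=3: res = 78+8 = 86
k=5,m=4: res = 86+9 = 95
k=5,m=5: res = 95+10 = 105
k=6,m=1: res = 105+7 = 112
k=6,m=2: res = 112+8 = 120
k=6,m=3: res = 120+9 = 129
k=6,m=4: res = 129+10 = 139
k=6,m=5: res = 139+11 = 150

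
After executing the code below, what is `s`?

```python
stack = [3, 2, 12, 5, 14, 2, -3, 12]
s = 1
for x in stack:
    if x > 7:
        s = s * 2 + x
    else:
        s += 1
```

x=3: not >7, s = 1+1 = 2
x=2: not >7, s = 2+1 = 3
x=12: >7, s = 3*2+12 = 18
x=5: not >7, s = 18+1 = 19
x=14: >7, s = 19*2+14 = 52
x=2: not >7, s = 52+1 = 53
x=-3: not >7, s = 53+1 = 54
x=12: >7, s = 54*2+12 = 120

120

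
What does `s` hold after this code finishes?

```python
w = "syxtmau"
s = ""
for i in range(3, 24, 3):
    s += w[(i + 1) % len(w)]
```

i=3: add w[4]='m' → 'm'
i=6: add w[0]='s' → 'ms'
i=9: add w[3]='t' → 'mst'
i=12: add w[6]='u' → 'mstu'
i=15: add w[2]='x' → 'mstux'
i=18: add w[5]='a' → 'mstuxa'
i=21: add w[1]='y' → 'mstuxay'

'mstuxay'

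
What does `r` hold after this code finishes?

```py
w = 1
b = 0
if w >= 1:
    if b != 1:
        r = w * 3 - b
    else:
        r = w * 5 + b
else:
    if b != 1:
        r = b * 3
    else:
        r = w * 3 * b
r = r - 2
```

1

w=1, b=0
w >= 1 is True; b != 1 is True
→ r = w * 3 - b = 3
r = 3-2 = 1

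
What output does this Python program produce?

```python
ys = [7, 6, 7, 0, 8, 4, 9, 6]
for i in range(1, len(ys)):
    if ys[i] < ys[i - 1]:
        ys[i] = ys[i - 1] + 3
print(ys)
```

[7, 10, 13, 16, 19, 22, 25, 28]

i=1: 6<7, ys[1] = 7+3 = 10 → [7, 10, 7, 0, 8, 4, 9, 6]
i=2: 7<10, ys[2] = 10+3 = 13 → [7, 10, 13, 0, 8, 4, 9, 6]
i=3: 0<13, ys[3] = 13+3 = 16 → [7, 10, 13, 16, 8, 4, 9, 6]
i=4: 8<16, ys[4] = 16+3 = 19 → [7, 10, 13, 16, 19, 4, 9, 6]
i=5: 4<19, ys[5] = 19+3 = 22 → [7, 10, 13, 16, 19, 22, 9, 6]
i=6: 9<22, ys[6] = 22+3 = 25 → [7, 10, 13, 16, 19, 22, 25, 6]
i=7: 6<25, ys[7] = 25+3 = 28 → [7, 10, 13, 16, 19, 22, 25, 28]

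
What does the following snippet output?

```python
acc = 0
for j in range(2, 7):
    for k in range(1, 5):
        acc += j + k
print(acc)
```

j=2,k=1: acc = 0+3 = 3
j=2,k=2: acc = 3+4 = 7
j=2,k=3: acc = 7+5 = 12
j=2,k=4: acc = 12+6 = 18
j=3,k=1: acc = 18+4 = 22
j=3,k=2: acc = 22+5 = 27
j=3,k=3: acc = 27+6 = 33
j=3,k=4: acc = 33+7 = 40
j=4,k=1: acc = 40+5 = 45
j=4,k=2: acc = 45+6 = 51
j=4,k=3: acc = 51+7 = 58
j=4,k=4: acc = 58+8 = 66
j=5,k=1: acc = 66+6 = 72
j=5,k=2: acc = 72+7 = 79
j=5,k=3: acc = 79+8 = 87
j=5,k=4: acc = 87+9 = 96
j=6,k=1: acc = 96+7 = 103
j=6,k=2: acc = 103+8 = 111
j=6,k=3: acc = 111+9 = 120
j=6,k=4: acc = 120+10 = 130

130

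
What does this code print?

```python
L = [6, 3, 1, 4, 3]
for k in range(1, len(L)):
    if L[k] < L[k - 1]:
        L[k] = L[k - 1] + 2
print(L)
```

[6, 8, 10, 12, 14]

k=1: 3<6, L[1] = 6+2 = 8 → [6, 8, 1, 4, 3]
k=2: 1<8, L[2] = 8+2 = 10 → [6, 8, 10, 4, 3]
k=3: 4<10, L[3] = 10+2 = 12 → [6, 8, 10, 12, 3]
k=4: 3<12, L[4] = 12+2 = 14 → [6, 8, 10, 12, 14]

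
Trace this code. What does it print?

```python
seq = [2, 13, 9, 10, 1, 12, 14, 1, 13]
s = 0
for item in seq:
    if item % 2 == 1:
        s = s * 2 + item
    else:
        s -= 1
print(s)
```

item=2: not odd, s = 0-1 = -1
item=13: odd, s = (-1)*2+13 = 11
item=9: odd, s = 11*2+9 = 31
item=10: not odd, s = 31-1 = 30
item=1: odd, s = 30*2+1 = 61
item=12: not odd, s = 61-1 = 60
item=14: not odd, s = 60-1 = 59
item=1: odd, s = 59*2+1 = 119
item=13: odd, s = 119*2+13 = 251

251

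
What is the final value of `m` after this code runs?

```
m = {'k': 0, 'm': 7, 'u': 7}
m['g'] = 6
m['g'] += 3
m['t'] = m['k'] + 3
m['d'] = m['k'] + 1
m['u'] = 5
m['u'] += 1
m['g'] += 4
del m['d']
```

m['g'] = 6 → {'k': 0, 'm': 7, 'u': 7, 'g': 6}
m['g'] = 6+3 = 9 → {'k': 0, 'm': 7, 'u': 7, 'g': 9}
m['t'] = m['k']+3 = 3 → {'k': 0, 'm': 7, 'u': 7, 'g': 9, 't': 3}
m['d'] = m['k']+1 = 1 → {'k': 0, 'm': 7, 'u': 7, 'g': 9, 't': 3, 'd': 1}
m['u'] = 5 → {'k': 0, 'm': 7, 'u': 5, 'g': 9, 't': 3, 'd': 1}
m['u'] = 5+1 = 6 → {'k': 0, 'm': 7, 'u': 6, 'g': 9, 't': 3, 'd': 1}
m['g'] = 9+4 = 13 → {'k': 0, 'm': 7, 'u': 6, 'g': 13, 't': 3, 'd': 1}
del 'd' → {'k': 0, 'm': 7, 'u': 6, 'g': 13, 't': 3}

{'k': 0, 'm': 7, 'u': 6, 'g': 13, 't': 3}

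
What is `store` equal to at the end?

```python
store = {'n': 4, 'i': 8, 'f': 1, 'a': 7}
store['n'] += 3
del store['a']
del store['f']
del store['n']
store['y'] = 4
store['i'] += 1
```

store['n'] = 4+3 = 7 → {'n': 7, 'i': 8, 'f': 1, 'a': 7}
del 'a' → {'n': 7, 'i': 8, 'f': 1}
del 'f' → {'n': 7, 'i': 8}
del 'n' → {'i': 8}
store['y'] = 4 → {'i': 8, 'y': 4}
store['i'] = 8+1 = 9 → {'i': 9, 'y': 4}

{'i': 9, 'y': 4}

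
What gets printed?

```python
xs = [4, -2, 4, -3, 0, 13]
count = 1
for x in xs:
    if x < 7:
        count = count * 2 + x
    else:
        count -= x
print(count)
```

x=4: <7, count = 1*2+4 = 6
x=-2: <7, count = 6*2+(-2) = 10
x=4: <7, count = 10*2+4 = 24
x=-3: <7, count = 24*2+(-3) = 45
x=0: <7, count = 45*2+0 = 90
x=13: not <7, count = 90-13 = 77

77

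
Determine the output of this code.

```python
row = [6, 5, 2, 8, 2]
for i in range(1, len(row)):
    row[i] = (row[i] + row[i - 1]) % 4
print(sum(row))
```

i=1: row[1] = (5+6)%4 = 3 → [6, 3, 2, 8, 2]
i=2: row[2] = (2+3)%4 = 1 → [6, 3, 1, 8, 2]
i=3: row[3] = (8+1)%4 = 1 → [6, 3, 1, 1, 2]
i=4: row[4] = (2+1)%4 = 3 → [6, 3, 1, 1, 3]
sum = 14

14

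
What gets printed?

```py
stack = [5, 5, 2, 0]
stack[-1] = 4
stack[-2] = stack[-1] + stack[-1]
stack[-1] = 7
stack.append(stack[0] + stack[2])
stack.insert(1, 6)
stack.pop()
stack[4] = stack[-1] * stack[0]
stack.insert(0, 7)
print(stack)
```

stack[-1] = 4 → [5, 5, 2, 4]
stack[-2] = stack[-1]+stack[-1] = 4+4 = 8 → [5, 5, 8, 4]
stack[-1] = 7 → [5, 5, 8, 7]
append stack[0]+stack[2] = 5+8 = 13 → [5, 5, 8, 7, 13]
insert 6 at 1 → [5, 6, 5, 8, 7, 13]
pop() removes 13 → [5, 6, 5, 8, 7]
stack[4] = stack[-1]*stack[0] = 7*5 = 35 → [5, 6, 5, 8, 35]
insert 7 at 0 → [7, 5, 6, 5, 8, 35]

[7, 5, 6, 5, 8, 35]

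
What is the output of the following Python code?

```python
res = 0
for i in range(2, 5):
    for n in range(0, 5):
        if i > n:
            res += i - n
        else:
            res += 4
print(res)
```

43

i=2,n=0: 2>0, res = 0+2 = 2
i=2,n=1: 2>1, res = 2+1 = 3
i=2,n=2: not 2>2, res = 3+4 = 7
i=2,n=3: not 2>3, res = 7+4 = 11
i=2,n=4: not 2>4, res = 11+4 = 15
i=3,n=0: 3>0, res = 15+3 = 18
i=3,n=1: 3>1, res = 18+2 = 20
i=3,n=2: 3>2, res = 20+1 = 21
i=3,n=3: not 3>3, res = 21+4 = 25
i=3,n=4: not 3>4, res = 25+4 = 29
i=4,n=0: 4>0, res = 29+4 = 33
i=4,n=1: 4>1, res = 33+3 = 36
i=4,n=2: 4>2, res = 36+2 = 38
i=4,n=3: 4>3, res = 38+1 = 39
i=4,n=4: not 4>4, res = 39+4 = 43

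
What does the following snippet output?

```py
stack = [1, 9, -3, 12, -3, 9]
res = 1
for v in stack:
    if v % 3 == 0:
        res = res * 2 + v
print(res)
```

203

v=1: not %3==0
v=9: %3==0, res = 1*2+9 = 11
v=-3: %3==0, res = 11*2+(-3) = 19
v=12: %3==0, res = 19*2+12 = 50
v=-3: %3==0, res = 50*2+(-3) = 97
v=9: %3==0, res = 97*2+9 = 203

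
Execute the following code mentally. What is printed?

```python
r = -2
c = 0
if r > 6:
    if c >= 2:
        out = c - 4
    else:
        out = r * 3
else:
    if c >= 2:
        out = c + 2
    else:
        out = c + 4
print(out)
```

r=-2, c=0
r > 6 is False; c >= 2 is False
→ out = c + 4 = 4

4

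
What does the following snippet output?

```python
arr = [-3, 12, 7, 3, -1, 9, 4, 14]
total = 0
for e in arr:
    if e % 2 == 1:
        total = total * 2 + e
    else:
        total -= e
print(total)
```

e=-3: odd, total = 0*2+(-3) = -3
e=12: not odd, total = (-3)-12 = -15
e=7: odd, total = (-15)*2+7 = -23
e=3: odd, total = (-23)*2+3 = -43
e=-1: odd, total = (-43)*2+(-1) = -87
e=9: odd, total = (-87)*2+9 = -165
e=4: not odd, total = (-165)-4 = -169
e=14: not odd, total = (-169)-14 = -183

-183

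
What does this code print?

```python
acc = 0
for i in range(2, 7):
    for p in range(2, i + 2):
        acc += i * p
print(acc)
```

i=2,p=2: acc = 0+4 = 4
i=2,p=3: acc = 4+6 = 10
i=3,p=2: acc = 10+6 = 16
i=3,p=3: acc = 16+9 = 25
i=3,p=4: acc = 25+12 = 37
i=4,p=2: acc = 37+8 = 45
i=4,p=3: acc = 45+12 = 57
i=4,p=4: acc = 57+16 = 73
i=4,p=5: acc = 73+20 = 93
i=5,p=2: acc = 93+10 = 103
i=5,p=3: acc = 103+15 = 118
i=5,p=4: acc = 118+20 = 138
i=5,p=5: acc = 138+25 = 163
i=5,p=6: acc = 163+30 = 193
i=6,p=2: acc = 193+12 = 205
i=6,p=3: acc = 205+18 = 223
i=6,p=4: acc = 223+24 = 247
i=6,p=5: acc = 247+30 = 277
i=6,p=6: acc = 277+36 = 313
i=6,p=7: acc = 313+42 = 355

355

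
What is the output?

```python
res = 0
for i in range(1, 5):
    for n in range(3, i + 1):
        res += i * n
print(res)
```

i=3,n=3: res = 0+9 = 9
i=4,n=3: res = 9+12 = 21
i=4,n=4: res = 21+16 = 37

37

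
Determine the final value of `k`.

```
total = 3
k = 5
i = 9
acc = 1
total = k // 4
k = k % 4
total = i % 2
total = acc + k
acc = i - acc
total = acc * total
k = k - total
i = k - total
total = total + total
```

-15

total = 5//4 = 1
k = 5%4 = 1
total = 9%2 = 1
total = 1+1 = 2
acc = 9-1 = 8
total = 8*2 = 16
k = 1-16 = -15
i = (-15)-16 = -31
total = 16+16 = 32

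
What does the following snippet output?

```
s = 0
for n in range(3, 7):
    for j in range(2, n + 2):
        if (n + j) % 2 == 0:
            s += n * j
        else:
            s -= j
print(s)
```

104

n=3,j=2: odd sum, s = 0-2 = -2
n=3,j=3: even sum, s = (-2)+9 = 7
n=3,j=4: odd sum, s = 7-4 = 3
n=4,j=2: even sum, s = 3+8 = 11
n=4,j=3: odd sum, s = 11-3 = 8
n=4,j=4: even sum, s = 8+16 = 24
n=4,j=5: odd sum, s = 24-5 = 19
n=5,j=2: odd sum, s = 19-2 = 17
n=5,j=3: even sum, s = 17+15 = 32
n=5,j=4: odd sum, s = 32-4 = 28
n=5,j=5: even sum, s = 28+25 = 53
n=5,j=6: odd sum, s = 53-6 = 47
n=6,j=2: even sum, s = 47+12 = 59
n=6,j=3: odd sum, s = 59-3 = 56
n=6,j=4: even sum, s = 56+24 = 80
n=6,j=5: odd sum, s = 80-5 = 75
n=6,j=6: even sum, s = 75+36 = 111
n=6,j=7: odd sum, s = 111-7 = 104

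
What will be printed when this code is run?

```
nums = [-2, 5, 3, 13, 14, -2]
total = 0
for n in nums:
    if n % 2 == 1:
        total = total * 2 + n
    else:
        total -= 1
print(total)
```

29

n=-2: not odd, total = 0-1 = -1
n=5: odd, total = (-1)*2+5 = 3
n=3: odd, total = 3*2+3 = 9
n=13: odd, total = 9*2+13 = 31
n=14: not odd, total = 31-1 = 30
n=-2: not odd, total = 30-1 = 29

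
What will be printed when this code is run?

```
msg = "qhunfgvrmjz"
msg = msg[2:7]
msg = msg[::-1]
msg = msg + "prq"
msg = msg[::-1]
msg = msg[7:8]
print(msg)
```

slice [2:7] → 'unfgv'
reverse → 'vgfnu'
+ 'prq' → 'vgfnuprq'
reverse → 'qrpunfgv'
slice [7:8] → 'v'

v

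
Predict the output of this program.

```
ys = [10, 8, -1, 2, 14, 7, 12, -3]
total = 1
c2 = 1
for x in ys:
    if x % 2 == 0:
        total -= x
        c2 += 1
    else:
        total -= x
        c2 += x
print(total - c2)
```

x=10: even, total = 1-10 = -9; c2=2
x=8: even, total = (-9)-8 = -17; c2=3
x=-1: not even, total = (-17)-(-1) = -16; c2=2
x=2: even, total = (-16)-2 = -18; c2=3
x=14: even, total = (-18)-14 = -32; c2=4
x=7: not even, total = (-32)-7 = -39; c2=11
x=12: even, total = (-39)-12 = -51; c2=12
x=-3: not even, total = (-51)-(-3) = -48; c2=9
total-c2 = (-48)-9 = -57

-57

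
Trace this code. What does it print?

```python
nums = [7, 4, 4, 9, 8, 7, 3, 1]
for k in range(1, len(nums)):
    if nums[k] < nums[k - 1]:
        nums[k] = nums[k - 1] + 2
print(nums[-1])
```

k=1: 4<7, nums[1] = 7+2 = 9 → [7, 9, 4, 9, 8, 7, 3, 1]
k=2: 4<9, nums[2] = 9+2 = 11 → [7, 9, 11, 9, 8, 7, 3, 1]
k=3: 9<11, nums[3] = 11+2 = 13 → [7, 9, 11, 13, 8, 7, 3, 1]
k=4: 8<13, nums[4] = 13+2 = 15 → [7, 9, 11, 13, 15, 7, 3, 1]
k=5: 7<15, nums[5] = 15+2 = 17 → [7, 9, 11, 13, 15, 17, 3, 1]
k=6: 3<17, nums[6] = 17+2 = 19 → [7, 9, 11, 13, 15, 17, 19, 1]
k=7: 1<19, nums[7] = 19+2 = 21 → [7, 9, 11, 13, 15, 17, 19, 21]

21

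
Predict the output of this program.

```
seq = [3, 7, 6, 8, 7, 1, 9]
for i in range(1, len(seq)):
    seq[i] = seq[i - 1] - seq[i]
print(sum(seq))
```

i=1: seq[1] = 3-7 = -4 → [3, -4, 6, 8, 7, 1, 9]
i=2: seq[2] = (-4)-6 = -10 → [3, -4, -10, 8, 7, 1, 9]
i=3: seq[3] = (-10)-8 = -18 → [3, -4, -10, -18, 7, 1, 9]
i=4: seq[4] = (-18)-7 = -25 → [3, -4, -10, -18, -25, 1, 9]
i=5: seq[5] = (-25)-1 = -26 → [3, -4, -10, -18, -25, -26, 9]
i=6: seq[6] = (-26)-9 = -35 → [3, -4, -10, -18, -25, -26, -35]
sum = -115

-115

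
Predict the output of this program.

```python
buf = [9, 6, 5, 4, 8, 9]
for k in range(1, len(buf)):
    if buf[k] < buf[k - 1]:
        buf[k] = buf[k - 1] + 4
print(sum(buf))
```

114

k=1: 6<9, buf[1] = 9+4 = 13 → [9, 13, 5, 4, 8, 9]
k=2: 5<13, buf[2] = 13+4 = 17 → [9, 13, 17, 4, 8, 9]
k=3: 4<17, buf[3] = 17+4 = 21 → [9, 13, 17, 21, 8, 9]
k=4: 8<21, buf[4] = 21+4 = 25 → [9, 13, 17, 21, 25, 9]
k=5: 9<25, buf[5] = 25+4 = 29 → [9, 13, 17, 21, 25, 29]
sum = 114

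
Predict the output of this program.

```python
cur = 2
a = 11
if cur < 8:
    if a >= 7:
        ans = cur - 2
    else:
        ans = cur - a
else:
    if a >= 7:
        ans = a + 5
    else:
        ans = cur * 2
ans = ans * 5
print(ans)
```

0

cur=2, a=11
cur < 8 is True; a >= 7 is True
→ ans = cur - 2 = 0
ans = 0*5 = 0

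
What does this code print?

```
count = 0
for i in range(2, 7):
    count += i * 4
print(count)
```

i=2: count = 0+2*4 = 8
i=3: count = 8+3*4 = 20
i=4: count = 20+4*4 = 36
i=5: count = 36+5*4 = 56
i=6: count = 56+6*4 = 80

80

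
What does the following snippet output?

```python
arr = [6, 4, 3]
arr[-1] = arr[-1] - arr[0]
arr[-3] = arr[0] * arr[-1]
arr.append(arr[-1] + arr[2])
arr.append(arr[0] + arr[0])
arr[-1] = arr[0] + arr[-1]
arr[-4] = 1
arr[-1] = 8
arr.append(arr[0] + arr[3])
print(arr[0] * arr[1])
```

-18

arr[-1] = arr[-1]-arr[0] = 3-6 = -3 → [6, 4, -3]
arr[-3] = arr[0]*arr[-1] = 6*(-3) = -18 → [-18, 4, -3]
append arr[-1]+arr[2] = (-3)+(-3) = -6 → [-18, 4, -3, -6]
append arr[0]+arr[0] = (-18)+(-18) = -36 → [-18, 4, -3, -6, -36]
arr[-1] = arr[0]+arr[-1] = (-18)+(-36) = -54 → [-18, 4, -3, -6, -54]
arr[-4] = 1 → [-18, 1, -3, -6, -54]
arr[-1] = 8 → [-18, 1, -3, -6, 8]
append arr[0]+arr[3] = (-18)+(-6) = -24 → [-18, 1, -3, -6, 8, -24]
arr[0]*arr[1] = (-18)*1 = -18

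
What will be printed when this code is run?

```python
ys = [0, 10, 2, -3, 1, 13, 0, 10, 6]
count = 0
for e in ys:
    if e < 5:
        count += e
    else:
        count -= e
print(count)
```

e=0: <5, count = 0+0 = 0
e=10: not <5, count = 0-10 = -10
e=2: <5, count = (-10)+2 = -8
e=-3: <5, count = (-8)+(-3) = -11
e=1: <5, count = (-11)+1 = -10
e=13: not <5, count = (-10)-13 = -23
e=0: <5, count = (-23)+0 = -23
e=10: not <5, count = (-23)-10 = -33
e=6: not <5, count = (-33)-6 = -39

-39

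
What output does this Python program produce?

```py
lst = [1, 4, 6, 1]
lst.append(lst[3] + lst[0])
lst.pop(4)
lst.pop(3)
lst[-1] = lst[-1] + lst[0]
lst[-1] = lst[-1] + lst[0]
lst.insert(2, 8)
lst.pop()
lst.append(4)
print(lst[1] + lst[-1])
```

8

append lst[3]+lst[0] = 1+1 = 2 → [1, 4, 6, 1, 2]
pop(4) removes 2 → [1, 4, 6, 1]
pop(3) removes 1 → [1, 4, 6]
lst[-1] = lst[-1]+lst[0] = 6+1 = 7 → [1, 4, 7]
lst[-1] = lst[-1]+lst[0] = 7+1 = 8 → [1, 4, 8]
insert 8 at 2 → [1, 4, 8, 8]
pop() removes 8 → [1, 4, 8]
append 4 → [1, 4, 8, 4]
lst[1]+lst[-1] = 4+4 = 8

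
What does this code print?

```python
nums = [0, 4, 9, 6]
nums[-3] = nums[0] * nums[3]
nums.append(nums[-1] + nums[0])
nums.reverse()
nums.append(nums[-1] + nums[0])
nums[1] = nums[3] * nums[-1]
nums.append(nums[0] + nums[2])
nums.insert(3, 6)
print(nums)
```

nums[-3] = nums[0]*nums[3] = 0*6 = 0 → [0, 0, 9, 6]
append nums[-1]+nums[0] = 6+0 = 6 → [0, 0, 9, 6, 6]
reverse → [6, 6, 9, 0, 0]
append nums[-1]+nums[0] = 0+6 = 6 → [6, 6, 9, 0, 0, 6]
nums[1] = nums[3]*nums[-1] = 0*6 = 0 → [6, 0, 9, 0, 0, 6]
append nums[0]+nums[2] = 6+9 = 15 → [6, 0, 9, 0, 0, 6, 15]
insert 6 at 3 → [6, 0, 9, 6, 0, 0, 6, 15]

[6, 0, 9, 6, 0, 0, 6, 15]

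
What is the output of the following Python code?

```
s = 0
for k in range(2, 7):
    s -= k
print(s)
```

-20

k=2: s = 0-2 = -2
k=3: s = (-2)-3 = -5
k=4: s = (-5)-4 = -9
k=5: s = (-9)-5 = -14
k=6: s = (-14)-6 = -20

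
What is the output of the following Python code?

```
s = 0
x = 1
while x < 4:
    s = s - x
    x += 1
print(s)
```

-6

x=1: s = 0-1 = -1
x=2: s = (-1)-2 = -3
x=3: s = (-3)-3 = -6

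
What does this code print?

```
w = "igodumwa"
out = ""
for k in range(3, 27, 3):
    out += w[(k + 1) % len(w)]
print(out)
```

k=3: add w[4]='u' → 'u'
k=6: add w[7]='a' → 'ua'
k=9: add w[2]='o' → 'uao'
k=12: add w[5]='m' → 'uaom'
k=15: add w[0]='i' → 'uaomi'
k=18: add w[3]='d' → 'uaomid'
k=21: add w[6]='w' → 'uaomidw'
k=24: add w[1]='g' → 'uaomidwg'

uaomidwg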